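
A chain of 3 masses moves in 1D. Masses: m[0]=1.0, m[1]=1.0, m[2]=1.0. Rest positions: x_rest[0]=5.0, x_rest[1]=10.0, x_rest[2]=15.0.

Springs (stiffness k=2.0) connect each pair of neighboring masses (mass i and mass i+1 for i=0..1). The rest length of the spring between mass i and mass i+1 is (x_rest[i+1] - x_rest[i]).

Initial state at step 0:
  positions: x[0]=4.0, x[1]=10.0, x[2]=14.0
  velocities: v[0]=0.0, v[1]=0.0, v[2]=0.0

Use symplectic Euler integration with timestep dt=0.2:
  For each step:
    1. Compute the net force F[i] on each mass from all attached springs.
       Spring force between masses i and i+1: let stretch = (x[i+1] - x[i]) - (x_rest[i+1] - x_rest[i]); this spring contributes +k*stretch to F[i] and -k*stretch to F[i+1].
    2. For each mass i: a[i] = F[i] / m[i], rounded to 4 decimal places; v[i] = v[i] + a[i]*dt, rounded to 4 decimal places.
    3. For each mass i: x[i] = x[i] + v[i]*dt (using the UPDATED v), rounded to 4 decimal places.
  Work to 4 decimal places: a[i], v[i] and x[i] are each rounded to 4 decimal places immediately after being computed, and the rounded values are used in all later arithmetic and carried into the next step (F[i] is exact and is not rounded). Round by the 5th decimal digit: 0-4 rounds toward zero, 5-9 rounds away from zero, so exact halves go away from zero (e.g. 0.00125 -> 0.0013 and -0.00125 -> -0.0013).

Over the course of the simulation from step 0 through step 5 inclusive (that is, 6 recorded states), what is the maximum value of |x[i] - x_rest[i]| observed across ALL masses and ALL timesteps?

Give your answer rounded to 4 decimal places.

Answer: 1.2947

Derivation:
Step 0: x=[4.0000 10.0000 14.0000] v=[0.0000 0.0000 0.0000]
Step 1: x=[4.0800 9.8400 14.0800] v=[0.4000 -0.8000 0.4000]
Step 2: x=[4.2208 9.5584 14.2208] v=[0.7040 -1.4080 0.7040]
Step 3: x=[4.3886 9.2228 14.3886] v=[0.8390 -1.6781 0.8390]
Step 4: x=[4.5431 8.9137 14.5431] v=[0.7727 -1.5455 0.7727]
Step 5: x=[4.6473 8.7053 14.6473] v=[0.5209 -1.0420 0.5209]
Max displacement = 1.2947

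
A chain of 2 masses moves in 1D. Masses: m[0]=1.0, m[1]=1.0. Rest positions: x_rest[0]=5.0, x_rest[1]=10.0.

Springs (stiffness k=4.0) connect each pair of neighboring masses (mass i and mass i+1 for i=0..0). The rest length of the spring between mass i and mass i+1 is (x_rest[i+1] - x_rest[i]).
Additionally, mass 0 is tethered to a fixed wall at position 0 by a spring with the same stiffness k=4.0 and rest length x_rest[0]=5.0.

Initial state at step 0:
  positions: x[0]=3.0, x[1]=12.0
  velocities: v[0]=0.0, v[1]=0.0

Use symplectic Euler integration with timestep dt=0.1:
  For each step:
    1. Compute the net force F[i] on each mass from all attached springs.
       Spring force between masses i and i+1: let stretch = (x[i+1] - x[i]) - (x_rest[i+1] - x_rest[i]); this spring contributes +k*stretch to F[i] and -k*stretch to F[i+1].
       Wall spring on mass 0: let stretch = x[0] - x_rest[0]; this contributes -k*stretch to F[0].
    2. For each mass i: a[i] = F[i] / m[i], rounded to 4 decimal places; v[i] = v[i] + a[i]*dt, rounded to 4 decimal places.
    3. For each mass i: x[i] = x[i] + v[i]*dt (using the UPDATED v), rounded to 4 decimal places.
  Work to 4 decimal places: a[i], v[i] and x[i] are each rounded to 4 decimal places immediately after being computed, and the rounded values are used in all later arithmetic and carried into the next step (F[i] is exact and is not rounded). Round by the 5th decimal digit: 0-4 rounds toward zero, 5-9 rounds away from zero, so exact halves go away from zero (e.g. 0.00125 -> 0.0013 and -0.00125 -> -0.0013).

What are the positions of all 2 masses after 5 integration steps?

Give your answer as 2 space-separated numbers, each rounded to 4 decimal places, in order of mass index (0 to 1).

Step 0: x=[3.0000 12.0000] v=[0.0000 0.0000]
Step 1: x=[3.2400 11.8400] v=[2.4000 -1.6000]
Step 2: x=[3.6944 11.5360] v=[4.5440 -3.0400]
Step 3: x=[4.3147 11.1183] v=[6.2029 -4.1766]
Step 4: x=[5.0346 10.6285] v=[7.1985 -4.8980]
Step 5: x=[5.7768 10.1149] v=[7.4222 -5.1356]

Answer: 5.7768 10.1149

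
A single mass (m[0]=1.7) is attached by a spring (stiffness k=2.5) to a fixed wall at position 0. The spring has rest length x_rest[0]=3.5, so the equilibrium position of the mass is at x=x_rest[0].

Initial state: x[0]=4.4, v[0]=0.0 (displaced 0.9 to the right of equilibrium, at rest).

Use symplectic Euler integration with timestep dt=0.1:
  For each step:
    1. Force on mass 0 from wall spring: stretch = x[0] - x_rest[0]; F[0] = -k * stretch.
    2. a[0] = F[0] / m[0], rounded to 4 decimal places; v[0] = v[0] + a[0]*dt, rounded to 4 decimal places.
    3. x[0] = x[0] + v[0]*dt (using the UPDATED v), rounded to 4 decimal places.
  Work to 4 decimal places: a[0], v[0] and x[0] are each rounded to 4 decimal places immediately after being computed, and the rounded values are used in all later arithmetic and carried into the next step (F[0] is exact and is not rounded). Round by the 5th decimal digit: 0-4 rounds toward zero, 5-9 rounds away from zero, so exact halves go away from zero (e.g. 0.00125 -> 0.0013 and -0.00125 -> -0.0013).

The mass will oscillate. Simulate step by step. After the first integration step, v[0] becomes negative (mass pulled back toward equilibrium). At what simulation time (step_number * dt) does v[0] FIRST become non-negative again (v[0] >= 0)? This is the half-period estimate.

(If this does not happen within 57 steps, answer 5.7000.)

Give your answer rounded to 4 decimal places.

Step 0: x=[4.4000] v=[0.0000]
Step 1: x=[4.3868] v=[-0.1324]
Step 2: x=[4.3605] v=[-0.2628]
Step 3: x=[4.3216] v=[-0.3893]
Step 4: x=[4.2706] v=[-0.5101]
Step 5: x=[4.2083] v=[-0.6234]
Step 6: x=[4.1355] v=[-0.7276]
Step 7: x=[4.0534] v=[-0.8211]
Step 8: x=[3.9632] v=[-0.9025]
Step 9: x=[3.8661] v=[-0.9706]
Step 10: x=[3.7637] v=[-1.0244]
Step 11: x=[3.6574] v=[-1.0632]
Step 12: x=[3.5488] v=[-1.0864]
Step 13: x=[3.4394] v=[-1.0936]
Step 14: x=[3.3309] v=[-1.0847]
Step 15: x=[3.2249] v=[-1.0598]
Step 16: x=[3.1230] v=[-1.0193]
Step 17: x=[3.0266] v=[-0.9639]
Step 18: x=[2.9372] v=[-0.8943]
Step 19: x=[2.8561] v=[-0.8115]
Step 20: x=[2.7844] v=[-0.7168]
Step 21: x=[2.7232] v=[-0.6116]
Step 22: x=[2.6735] v=[-0.4974]
Step 23: x=[2.6359] v=[-0.3759]
Step 24: x=[2.6110] v=[-0.2488]
Step 25: x=[2.5992] v=[-0.1181]
Step 26: x=[2.6006] v=[0.0144]
First v>=0 after going negative at step 26, time=2.6000

Answer: 2.6000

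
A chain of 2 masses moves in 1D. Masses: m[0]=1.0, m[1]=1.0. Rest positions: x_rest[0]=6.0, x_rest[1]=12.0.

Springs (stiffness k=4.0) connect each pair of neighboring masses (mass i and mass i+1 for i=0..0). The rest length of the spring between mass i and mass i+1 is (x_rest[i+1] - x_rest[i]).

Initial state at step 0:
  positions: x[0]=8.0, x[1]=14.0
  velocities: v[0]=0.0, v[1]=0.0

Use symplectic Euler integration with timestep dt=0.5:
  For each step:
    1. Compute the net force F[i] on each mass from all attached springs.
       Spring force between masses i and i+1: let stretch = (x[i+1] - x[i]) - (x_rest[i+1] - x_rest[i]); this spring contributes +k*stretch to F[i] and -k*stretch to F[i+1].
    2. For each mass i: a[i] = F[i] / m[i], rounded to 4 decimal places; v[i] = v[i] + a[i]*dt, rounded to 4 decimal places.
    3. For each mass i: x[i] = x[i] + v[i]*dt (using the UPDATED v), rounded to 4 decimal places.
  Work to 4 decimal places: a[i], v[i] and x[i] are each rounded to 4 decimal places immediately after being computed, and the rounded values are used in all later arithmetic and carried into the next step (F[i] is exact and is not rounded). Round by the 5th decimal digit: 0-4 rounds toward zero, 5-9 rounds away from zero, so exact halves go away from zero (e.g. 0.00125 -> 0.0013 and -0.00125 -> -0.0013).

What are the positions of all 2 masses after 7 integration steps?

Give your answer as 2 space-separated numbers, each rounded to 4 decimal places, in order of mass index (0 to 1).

Answer: 8.0000 14.0000

Derivation:
Step 0: x=[8.0000 14.0000] v=[0.0000 0.0000]
Step 1: x=[8.0000 14.0000] v=[0.0000 0.0000]
Step 2: x=[8.0000 14.0000] v=[0.0000 0.0000]
Step 3: x=[8.0000 14.0000] v=[0.0000 0.0000]
Step 4: x=[8.0000 14.0000] v=[0.0000 0.0000]
Step 5: x=[8.0000 14.0000] v=[0.0000 0.0000]
Step 6: x=[8.0000 14.0000] v=[0.0000 0.0000]
Step 7: x=[8.0000 14.0000] v=[0.0000 0.0000]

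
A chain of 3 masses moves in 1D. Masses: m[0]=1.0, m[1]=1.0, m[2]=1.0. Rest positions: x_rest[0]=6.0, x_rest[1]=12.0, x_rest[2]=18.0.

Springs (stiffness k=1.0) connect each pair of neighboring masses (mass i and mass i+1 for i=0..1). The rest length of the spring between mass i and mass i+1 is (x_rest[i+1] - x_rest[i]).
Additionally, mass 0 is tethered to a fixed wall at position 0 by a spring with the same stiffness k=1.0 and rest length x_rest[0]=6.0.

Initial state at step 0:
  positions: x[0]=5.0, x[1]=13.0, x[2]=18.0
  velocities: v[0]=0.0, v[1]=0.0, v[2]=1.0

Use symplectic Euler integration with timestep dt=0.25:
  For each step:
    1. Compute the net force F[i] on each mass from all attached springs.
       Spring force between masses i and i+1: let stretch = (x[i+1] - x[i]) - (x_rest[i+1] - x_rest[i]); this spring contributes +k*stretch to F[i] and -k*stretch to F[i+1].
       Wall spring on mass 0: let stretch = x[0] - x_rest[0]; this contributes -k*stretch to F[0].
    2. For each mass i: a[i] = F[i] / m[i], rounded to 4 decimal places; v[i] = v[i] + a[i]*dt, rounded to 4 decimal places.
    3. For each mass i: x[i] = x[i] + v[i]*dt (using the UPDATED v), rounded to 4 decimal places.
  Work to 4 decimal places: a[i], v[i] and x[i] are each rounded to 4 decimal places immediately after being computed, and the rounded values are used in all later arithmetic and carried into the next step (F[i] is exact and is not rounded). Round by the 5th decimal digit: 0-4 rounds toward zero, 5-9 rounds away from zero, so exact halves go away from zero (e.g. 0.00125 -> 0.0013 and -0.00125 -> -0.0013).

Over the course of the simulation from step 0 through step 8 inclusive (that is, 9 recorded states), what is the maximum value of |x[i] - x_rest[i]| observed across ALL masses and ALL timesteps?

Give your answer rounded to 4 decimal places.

Answer: 1.5274

Derivation:
Step 0: x=[5.0000 13.0000 18.0000] v=[0.0000 0.0000 1.0000]
Step 1: x=[5.1875 12.8125 18.3125] v=[0.7500 -0.7500 1.2500]
Step 2: x=[5.5274 12.4922 18.6563] v=[1.3594 -1.2813 1.3750]
Step 3: x=[5.9571 12.1218 18.9898] v=[1.7188 -1.4815 1.3340]
Step 4: x=[6.3998 11.7954 19.2691] v=[1.7707 -1.3057 1.1170]
Step 5: x=[6.7797 11.5989 19.4563] v=[1.5197 -0.7862 0.7486]
Step 6: x=[7.0371 11.5922 19.5274] v=[1.0296 -0.0267 0.2843]
Step 7: x=[7.1394 11.7968 19.4775] v=[0.4091 0.8183 -0.1995]
Step 8: x=[7.0866 12.1903 19.3226] v=[-0.2114 1.5741 -0.6197]
Max displacement = 1.5274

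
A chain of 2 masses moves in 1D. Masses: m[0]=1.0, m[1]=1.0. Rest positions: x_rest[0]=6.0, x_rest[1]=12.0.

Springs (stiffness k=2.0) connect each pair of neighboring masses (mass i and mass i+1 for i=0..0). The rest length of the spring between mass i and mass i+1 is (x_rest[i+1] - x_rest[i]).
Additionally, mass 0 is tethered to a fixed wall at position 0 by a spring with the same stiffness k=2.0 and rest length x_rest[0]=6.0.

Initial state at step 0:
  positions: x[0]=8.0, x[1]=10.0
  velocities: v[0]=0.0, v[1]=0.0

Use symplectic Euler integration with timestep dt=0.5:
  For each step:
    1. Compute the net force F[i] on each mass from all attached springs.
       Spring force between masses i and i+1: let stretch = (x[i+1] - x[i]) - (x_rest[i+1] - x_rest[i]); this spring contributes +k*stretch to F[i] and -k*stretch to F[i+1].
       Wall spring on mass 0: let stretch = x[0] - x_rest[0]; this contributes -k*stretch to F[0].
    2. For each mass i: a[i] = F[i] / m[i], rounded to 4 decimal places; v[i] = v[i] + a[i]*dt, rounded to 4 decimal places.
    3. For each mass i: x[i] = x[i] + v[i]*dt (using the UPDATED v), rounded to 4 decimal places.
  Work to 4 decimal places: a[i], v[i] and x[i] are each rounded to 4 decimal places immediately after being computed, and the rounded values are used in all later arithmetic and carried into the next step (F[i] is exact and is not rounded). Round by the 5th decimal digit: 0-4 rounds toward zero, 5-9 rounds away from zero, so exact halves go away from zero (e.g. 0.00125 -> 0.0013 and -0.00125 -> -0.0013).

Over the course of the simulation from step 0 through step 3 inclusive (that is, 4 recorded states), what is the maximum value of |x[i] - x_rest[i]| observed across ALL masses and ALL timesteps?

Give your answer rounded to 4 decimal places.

Answer: 3.0000

Derivation:
Step 0: x=[8.0000 10.0000] v=[0.0000 0.0000]
Step 1: x=[5.0000 12.0000] v=[-6.0000 4.0000]
Step 2: x=[3.0000 13.5000] v=[-4.0000 3.0000]
Step 3: x=[4.7500 12.7500] v=[3.5000 -1.5000]
Max displacement = 3.0000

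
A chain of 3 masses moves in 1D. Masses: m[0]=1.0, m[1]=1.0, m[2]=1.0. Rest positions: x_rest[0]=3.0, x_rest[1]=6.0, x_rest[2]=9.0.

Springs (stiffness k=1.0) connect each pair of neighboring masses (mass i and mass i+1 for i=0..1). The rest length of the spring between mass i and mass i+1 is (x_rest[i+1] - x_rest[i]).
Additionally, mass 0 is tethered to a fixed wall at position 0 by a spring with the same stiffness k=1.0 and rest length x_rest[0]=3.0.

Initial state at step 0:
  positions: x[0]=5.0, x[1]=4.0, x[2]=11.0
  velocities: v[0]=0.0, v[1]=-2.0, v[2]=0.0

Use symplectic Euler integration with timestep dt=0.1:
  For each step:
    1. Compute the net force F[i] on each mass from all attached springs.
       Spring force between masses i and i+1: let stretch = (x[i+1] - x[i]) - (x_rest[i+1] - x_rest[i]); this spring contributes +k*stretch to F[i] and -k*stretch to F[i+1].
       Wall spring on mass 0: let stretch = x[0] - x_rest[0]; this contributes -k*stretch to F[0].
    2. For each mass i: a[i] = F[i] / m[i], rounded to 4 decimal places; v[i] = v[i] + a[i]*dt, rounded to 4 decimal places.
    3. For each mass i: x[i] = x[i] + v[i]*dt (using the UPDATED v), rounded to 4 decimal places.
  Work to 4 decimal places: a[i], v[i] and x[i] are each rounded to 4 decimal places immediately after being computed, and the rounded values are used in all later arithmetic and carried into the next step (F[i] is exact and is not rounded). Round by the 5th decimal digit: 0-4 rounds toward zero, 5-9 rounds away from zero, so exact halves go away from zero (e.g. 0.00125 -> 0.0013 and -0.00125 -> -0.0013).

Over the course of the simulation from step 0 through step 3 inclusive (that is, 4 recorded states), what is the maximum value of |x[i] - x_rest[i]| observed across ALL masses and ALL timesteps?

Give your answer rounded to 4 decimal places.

Step 0: x=[5.0000 4.0000 11.0000] v=[0.0000 -2.0000 0.0000]
Step 1: x=[4.9400 3.8800 10.9600] v=[-0.6000 -1.2000 -0.4000]
Step 2: x=[4.8200 3.8414 10.8792] v=[-1.2000 -0.3860 -0.8080]
Step 3: x=[4.6420 3.8830 10.7580] v=[-1.7799 0.4156 -1.2118]
Max displacement = 2.1586

Answer: 2.1586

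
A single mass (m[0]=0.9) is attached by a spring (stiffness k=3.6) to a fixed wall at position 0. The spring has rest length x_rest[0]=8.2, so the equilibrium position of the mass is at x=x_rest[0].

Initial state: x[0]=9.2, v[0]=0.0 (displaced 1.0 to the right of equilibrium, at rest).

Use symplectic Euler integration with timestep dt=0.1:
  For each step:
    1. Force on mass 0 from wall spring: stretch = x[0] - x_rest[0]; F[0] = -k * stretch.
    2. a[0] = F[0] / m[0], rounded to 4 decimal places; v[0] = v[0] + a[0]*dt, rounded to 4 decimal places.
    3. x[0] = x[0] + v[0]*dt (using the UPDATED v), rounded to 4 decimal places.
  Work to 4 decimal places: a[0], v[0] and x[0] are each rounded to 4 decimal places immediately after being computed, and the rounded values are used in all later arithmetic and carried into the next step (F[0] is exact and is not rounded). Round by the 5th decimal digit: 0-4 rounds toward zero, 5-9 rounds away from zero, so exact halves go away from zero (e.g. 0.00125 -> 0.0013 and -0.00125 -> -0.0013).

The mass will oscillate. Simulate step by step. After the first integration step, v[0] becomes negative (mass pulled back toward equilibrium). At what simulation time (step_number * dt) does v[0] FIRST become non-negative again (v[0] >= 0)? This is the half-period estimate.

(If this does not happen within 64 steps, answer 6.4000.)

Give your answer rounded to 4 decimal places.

Answer: 1.6000

Derivation:
Step 0: x=[9.2000] v=[0.0000]
Step 1: x=[9.1600] v=[-0.4000]
Step 2: x=[9.0816] v=[-0.7840]
Step 3: x=[8.9679] v=[-1.1366]
Step 4: x=[8.8235] v=[-1.4438]
Step 5: x=[8.6542] v=[-1.6932]
Step 6: x=[8.4667] v=[-1.8749]
Step 7: x=[8.2685] v=[-1.9816]
Step 8: x=[8.0676] v=[-2.0090]
Step 9: x=[7.8720] v=[-1.9560]
Step 10: x=[7.6895] v=[-1.8248]
Step 11: x=[7.5274] v=[-1.6206]
Step 12: x=[7.3922] v=[-1.3516]
Step 13: x=[7.2894] v=[-1.0285]
Step 14: x=[7.2230] v=[-0.6643]
Step 15: x=[7.1957] v=[-0.2735]
Step 16: x=[7.2085] v=[0.1282]
First v>=0 after going negative at step 16, time=1.6000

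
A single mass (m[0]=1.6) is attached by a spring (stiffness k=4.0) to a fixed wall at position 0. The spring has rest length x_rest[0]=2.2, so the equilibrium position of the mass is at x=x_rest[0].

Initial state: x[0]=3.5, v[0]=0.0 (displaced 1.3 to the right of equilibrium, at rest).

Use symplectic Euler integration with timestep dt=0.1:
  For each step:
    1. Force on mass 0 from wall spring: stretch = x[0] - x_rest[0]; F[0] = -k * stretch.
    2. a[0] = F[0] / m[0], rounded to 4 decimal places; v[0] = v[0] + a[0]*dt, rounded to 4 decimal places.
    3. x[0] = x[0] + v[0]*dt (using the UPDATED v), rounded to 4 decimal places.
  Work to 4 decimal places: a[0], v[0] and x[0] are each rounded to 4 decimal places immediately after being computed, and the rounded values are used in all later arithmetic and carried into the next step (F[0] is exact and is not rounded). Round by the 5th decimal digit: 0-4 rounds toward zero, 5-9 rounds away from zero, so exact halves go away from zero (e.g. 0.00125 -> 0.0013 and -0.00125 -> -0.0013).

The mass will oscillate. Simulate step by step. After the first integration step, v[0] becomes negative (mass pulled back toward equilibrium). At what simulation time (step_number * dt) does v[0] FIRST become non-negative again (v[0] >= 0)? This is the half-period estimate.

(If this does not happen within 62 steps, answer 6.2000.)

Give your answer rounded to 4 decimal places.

Step 0: x=[3.5000] v=[0.0000]
Step 1: x=[3.4675] v=[-0.3250]
Step 2: x=[3.4033] v=[-0.6419]
Step 3: x=[3.3090] v=[-0.9427]
Step 4: x=[3.1870] v=[-1.2200]
Step 5: x=[3.0403] v=[-1.4668]
Step 6: x=[2.8726] v=[-1.6769]
Step 7: x=[2.6881] v=[-1.8451]
Step 8: x=[2.4914] v=[-1.9671]
Step 9: x=[2.2874] v=[-2.0400]
Step 10: x=[2.0812] v=[-2.0619]
Step 11: x=[1.8780] v=[-2.0322]
Step 12: x=[1.6828] v=[-1.9517]
Step 13: x=[1.5006] v=[-1.8224]
Step 14: x=[1.3358] v=[-1.6476]
Step 15: x=[1.1926] v=[-1.4316]
Step 16: x=[1.0746] v=[-1.1798]
Step 17: x=[0.9848] v=[-0.8985]
Step 18: x=[0.9253] v=[-0.5947]
Step 19: x=[0.8977] v=[-0.2760]
Step 20: x=[0.9027] v=[0.0496]
First v>=0 after going negative at step 20, time=2.0000

Answer: 2.0000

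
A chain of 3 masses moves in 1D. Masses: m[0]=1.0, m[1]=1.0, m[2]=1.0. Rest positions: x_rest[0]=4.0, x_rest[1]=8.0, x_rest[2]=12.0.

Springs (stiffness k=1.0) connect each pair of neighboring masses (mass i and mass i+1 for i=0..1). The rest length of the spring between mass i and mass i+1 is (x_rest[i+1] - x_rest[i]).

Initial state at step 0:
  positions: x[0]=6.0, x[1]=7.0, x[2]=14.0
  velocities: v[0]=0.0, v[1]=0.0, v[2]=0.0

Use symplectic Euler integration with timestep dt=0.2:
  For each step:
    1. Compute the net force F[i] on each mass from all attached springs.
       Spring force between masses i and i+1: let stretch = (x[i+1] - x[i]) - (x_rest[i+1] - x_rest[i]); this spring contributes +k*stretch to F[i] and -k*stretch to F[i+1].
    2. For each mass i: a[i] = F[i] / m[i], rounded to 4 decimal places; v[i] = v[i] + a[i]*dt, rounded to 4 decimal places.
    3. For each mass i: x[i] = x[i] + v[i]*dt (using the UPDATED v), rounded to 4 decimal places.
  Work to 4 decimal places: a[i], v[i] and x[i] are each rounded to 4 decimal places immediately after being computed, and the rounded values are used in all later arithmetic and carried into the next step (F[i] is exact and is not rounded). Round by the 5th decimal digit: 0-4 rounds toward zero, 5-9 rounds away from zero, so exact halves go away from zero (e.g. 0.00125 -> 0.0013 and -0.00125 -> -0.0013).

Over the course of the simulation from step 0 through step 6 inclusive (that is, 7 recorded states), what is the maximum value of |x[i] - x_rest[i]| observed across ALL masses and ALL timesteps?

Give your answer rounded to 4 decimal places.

Step 0: x=[6.0000 7.0000 14.0000] v=[0.0000 0.0000 0.0000]
Step 1: x=[5.8800 7.2400 13.8800] v=[-0.6000 1.2000 -0.6000]
Step 2: x=[5.6544 7.6912 13.6544] v=[-1.1280 2.2560 -1.1280]
Step 3: x=[5.3503 8.2995 13.3503] v=[-1.5206 3.0413 -1.5206]
Step 4: x=[5.0041 8.9918 13.0041] v=[-1.7308 3.4616 -1.7308]
Step 5: x=[4.6574 9.6851 12.6574] v=[-1.7333 3.4665 -1.7333]
Step 6: x=[4.3518 10.2962 12.3518] v=[-1.5278 3.0554 -1.5278]
Max displacement = 2.2962

Answer: 2.2962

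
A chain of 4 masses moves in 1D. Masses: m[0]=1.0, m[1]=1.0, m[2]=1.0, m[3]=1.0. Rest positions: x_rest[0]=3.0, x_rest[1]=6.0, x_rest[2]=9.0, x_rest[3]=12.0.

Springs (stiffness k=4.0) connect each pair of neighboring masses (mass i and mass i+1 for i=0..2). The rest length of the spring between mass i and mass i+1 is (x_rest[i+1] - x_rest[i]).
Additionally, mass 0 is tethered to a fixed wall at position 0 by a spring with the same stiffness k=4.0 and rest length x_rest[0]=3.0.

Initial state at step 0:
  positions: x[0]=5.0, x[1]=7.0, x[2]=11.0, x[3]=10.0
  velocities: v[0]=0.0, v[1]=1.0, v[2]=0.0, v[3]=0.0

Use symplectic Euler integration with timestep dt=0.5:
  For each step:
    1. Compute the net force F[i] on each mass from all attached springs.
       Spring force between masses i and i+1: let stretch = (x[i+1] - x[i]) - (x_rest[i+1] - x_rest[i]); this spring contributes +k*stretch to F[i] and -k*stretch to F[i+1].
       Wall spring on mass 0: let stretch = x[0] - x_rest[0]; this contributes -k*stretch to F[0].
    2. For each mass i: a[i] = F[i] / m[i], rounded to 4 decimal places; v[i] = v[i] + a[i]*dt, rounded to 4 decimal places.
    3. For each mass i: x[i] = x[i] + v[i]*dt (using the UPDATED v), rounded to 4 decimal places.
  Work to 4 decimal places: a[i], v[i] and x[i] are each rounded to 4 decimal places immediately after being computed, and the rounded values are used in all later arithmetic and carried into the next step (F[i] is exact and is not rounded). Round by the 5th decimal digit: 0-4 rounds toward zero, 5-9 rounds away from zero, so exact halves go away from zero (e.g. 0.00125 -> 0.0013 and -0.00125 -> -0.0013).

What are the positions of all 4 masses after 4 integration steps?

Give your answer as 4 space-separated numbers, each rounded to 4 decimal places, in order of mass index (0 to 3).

Answer: 3.0000 6.0000 9.5000 12.5000

Derivation:
Step 0: x=[5.0000 7.0000 11.0000 10.0000] v=[0.0000 1.0000 0.0000 0.0000]
Step 1: x=[2.0000 9.5000 6.0000 14.0000] v=[-6.0000 5.0000 -10.0000 8.0000]
Step 2: x=[4.5000 1.0000 12.5000 13.0000] v=[5.0000 -17.0000 13.0000 -2.0000]
Step 3: x=[-1.0000 7.5000 8.0000 14.5000] v=[-11.0000 13.0000 -9.0000 3.0000]
Step 4: x=[3.0000 6.0000 9.5000 12.5000] v=[8.0000 -3.0000 3.0000 -4.0000]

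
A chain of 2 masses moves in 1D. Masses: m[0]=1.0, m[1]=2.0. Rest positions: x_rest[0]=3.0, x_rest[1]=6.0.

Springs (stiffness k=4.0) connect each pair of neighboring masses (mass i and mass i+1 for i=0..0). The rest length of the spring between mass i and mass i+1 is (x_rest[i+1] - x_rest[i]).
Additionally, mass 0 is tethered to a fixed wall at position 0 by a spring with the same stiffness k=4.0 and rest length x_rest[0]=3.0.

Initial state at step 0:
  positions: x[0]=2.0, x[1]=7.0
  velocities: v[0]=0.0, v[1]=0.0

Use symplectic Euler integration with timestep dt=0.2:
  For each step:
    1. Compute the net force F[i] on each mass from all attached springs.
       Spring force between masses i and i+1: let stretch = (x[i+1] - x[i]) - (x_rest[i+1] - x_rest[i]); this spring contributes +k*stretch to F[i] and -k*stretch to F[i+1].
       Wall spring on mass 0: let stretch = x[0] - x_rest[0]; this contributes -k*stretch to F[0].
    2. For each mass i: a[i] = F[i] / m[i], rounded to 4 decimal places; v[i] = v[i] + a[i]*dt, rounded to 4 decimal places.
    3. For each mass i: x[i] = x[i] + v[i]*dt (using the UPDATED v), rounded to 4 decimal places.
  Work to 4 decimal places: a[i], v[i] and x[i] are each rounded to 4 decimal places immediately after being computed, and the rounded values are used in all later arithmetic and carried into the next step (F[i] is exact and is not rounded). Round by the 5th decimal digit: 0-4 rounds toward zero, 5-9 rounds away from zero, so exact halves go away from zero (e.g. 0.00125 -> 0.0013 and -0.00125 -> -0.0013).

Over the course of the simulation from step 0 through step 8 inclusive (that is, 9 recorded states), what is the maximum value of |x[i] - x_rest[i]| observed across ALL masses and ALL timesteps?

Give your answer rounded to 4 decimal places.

Answer: 1.5565

Derivation:
Step 0: x=[2.0000 7.0000] v=[0.0000 0.0000]
Step 1: x=[2.4800 6.8400] v=[2.4000 -0.8000]
Step 2: x=[3.2608 6.5712] v=[3.9040 -1.3440]
Step 3: x=[4.0495 6.2776] v=[3.9437 -1.4682]
Step 4: x=[4.5468 6.0457] v=[2.4866 -1.1594]
Step 5: x=[4.5565 5.9339] v=[0.0483 -0.5590]
Step 6: x=[4.0575 5.9519] v=[-2.4950 0.0900]
Step 7: x=[3.2124 6.0583] v=[-4.2255 0.5322]
Step 8: x=[2.3087 6.1771] v=[-4.5187 0.5938]
Max displacement = 1.5565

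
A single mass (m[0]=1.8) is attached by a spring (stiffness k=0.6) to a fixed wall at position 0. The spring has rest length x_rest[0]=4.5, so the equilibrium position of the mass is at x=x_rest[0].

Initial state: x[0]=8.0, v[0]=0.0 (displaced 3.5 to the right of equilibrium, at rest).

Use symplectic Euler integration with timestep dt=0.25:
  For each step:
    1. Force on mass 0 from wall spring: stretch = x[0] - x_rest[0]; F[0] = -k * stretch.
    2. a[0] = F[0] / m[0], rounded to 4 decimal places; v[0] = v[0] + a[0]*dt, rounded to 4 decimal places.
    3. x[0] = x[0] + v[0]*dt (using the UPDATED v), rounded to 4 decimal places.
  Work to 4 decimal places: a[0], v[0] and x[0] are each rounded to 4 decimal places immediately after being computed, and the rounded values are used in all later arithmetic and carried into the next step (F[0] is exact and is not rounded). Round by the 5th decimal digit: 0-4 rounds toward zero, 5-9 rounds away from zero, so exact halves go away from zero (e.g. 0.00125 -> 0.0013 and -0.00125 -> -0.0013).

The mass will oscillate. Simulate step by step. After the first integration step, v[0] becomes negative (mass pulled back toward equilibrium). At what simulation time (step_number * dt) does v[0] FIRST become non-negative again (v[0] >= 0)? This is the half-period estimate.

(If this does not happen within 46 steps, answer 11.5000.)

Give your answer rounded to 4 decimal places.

Step 0: x=[8.0000] v=[0.0000]
Step 1: x=[7.9271] v=[-0.2917]
Step 2: x=[7.7828] v=[-0.5773]
Step 3: x=[7.5701] v=[-0.8509]
Step 4: x=[7.2934] v=[-1.1068]
Step 5: x=[6.9585] v=[-1.3396]
Step 6: x=[6.5724] v=[-1.5445]
Step 7: x=[6.1431] v=[-1.7172]
Step 8: x=[5.6796] v=[-1.8541]
Step 9: x=[5.1915] v=[-1.9524]
Step 10: x=[4.6890] v=[-2.0100]
Step 11: x=[4.1826] v=[-2.0258]
Step 12: x=[3.6828] v=[-1.9994]
Step 13: x=[3.2000] v=[-1.9313]
Step 14: x=[2.7443] v=[-1.8230]
Step 15: x=[2.3251] v=[-1.6767]
Step 16: x=[1.9512] v=[-1.4955]
Step 17: x=[1.6304] v=[-1.2831]
Step 18: x=[1.3694] v=[-1.0440]
Step 19: x=[1.1736] v=[-0.7831]
Step 20: x=[1.0471] v=[-0.5059]
Step 21: x=[0.9926] v=[-0.2182]
Step 22: x=[1.0111] v=[0.0741]
First v>=0 after going negative at step 22, time=5.5000

Answer: 5.5000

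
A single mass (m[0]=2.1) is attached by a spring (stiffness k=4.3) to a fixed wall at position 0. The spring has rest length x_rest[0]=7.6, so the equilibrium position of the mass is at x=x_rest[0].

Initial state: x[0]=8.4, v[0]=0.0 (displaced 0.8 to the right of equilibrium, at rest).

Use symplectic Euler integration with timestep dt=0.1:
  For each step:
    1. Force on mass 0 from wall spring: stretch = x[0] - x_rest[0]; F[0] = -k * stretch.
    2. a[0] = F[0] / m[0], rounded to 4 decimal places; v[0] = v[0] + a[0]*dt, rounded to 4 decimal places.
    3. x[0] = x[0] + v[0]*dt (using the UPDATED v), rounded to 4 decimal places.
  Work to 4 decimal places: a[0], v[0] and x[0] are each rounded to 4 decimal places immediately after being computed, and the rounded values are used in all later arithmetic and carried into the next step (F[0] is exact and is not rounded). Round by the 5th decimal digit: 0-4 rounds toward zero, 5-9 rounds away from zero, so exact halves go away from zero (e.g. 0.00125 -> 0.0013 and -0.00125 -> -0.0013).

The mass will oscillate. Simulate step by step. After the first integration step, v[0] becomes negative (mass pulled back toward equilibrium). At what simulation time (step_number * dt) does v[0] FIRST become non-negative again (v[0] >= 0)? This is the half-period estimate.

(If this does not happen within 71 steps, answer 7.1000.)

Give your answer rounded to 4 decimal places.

Step 0: x=[8.4000] v=[0.0000]
Step 1: x=[8.3836] v=[-0.1638]
Step 2: x=[8.3512] v=[-0.3243]
Step 3: x=[8.3034] v=[-0.4781]
Step 4: x=[8.2412] v=[-0.6221]
Step 5: x=[8.1659] v=[-0.7534]
Step 6: x=[8.0790] v=[-0.8693]
Step 7: x=[7.9823] v=[-0.9674]
Step 8: x=[7.8777] v=[-1.0457]
Step 9: x=[7.7674] v=[-1.1026]
Step 10: x=[7.6537] v=[-1.1369]
Step 11: x=[7.5389] v=[-1.1479]
Step 12: x=[7.4254] v=[-1.1354]
Step 13: x=[7.3154] v=[-1.0997]
Step 14: x=[7.2113] v=[-1.0414]
Step 15: x=[7.1151] v=[-0.9618]
Step 16: x=[7.0289] v=[-0.8625]
Step 17: x=[6.9543] v=[-0.7456]
Step 18: x=[6.8930] v=[-0.6134]
Step 19: x=[6.8461] v=[-0.4686]
Step 20: x=[6.8147] v=[-0.3142]
Step 21: x=[6.7994] v=[-0.1534]
Step 22: x=[6.8005] v=[0.0105]
First v>=0 after going negative at step 22, time=2.2000

Answer: 2.2000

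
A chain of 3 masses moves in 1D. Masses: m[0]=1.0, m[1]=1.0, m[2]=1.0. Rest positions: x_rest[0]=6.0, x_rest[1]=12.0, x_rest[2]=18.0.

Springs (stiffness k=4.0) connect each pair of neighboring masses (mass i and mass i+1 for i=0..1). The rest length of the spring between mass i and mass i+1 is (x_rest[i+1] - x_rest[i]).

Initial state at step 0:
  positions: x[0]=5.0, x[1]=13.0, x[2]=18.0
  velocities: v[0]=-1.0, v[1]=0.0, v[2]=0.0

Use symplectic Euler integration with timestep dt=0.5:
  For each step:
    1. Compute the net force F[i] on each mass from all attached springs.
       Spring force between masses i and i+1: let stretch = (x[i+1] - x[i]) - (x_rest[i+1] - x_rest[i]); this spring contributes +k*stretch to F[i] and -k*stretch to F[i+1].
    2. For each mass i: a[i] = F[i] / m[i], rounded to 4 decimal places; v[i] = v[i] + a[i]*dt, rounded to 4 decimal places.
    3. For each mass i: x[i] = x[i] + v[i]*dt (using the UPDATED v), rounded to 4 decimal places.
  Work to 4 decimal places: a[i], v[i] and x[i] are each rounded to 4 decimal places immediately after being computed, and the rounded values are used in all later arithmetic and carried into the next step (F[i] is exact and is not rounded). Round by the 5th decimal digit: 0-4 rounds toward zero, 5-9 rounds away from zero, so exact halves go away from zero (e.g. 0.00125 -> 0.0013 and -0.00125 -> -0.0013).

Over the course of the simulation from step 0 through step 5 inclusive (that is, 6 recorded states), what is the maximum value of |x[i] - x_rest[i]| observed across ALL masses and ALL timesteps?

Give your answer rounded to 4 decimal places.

Step 0: x=[5.0000 13.0000 18.0000] v=[-1.0000 0.0000 0.0000]
Step 1: x=[6.5000 10.0000 19.0000] v=[3.0000 -6.0000 2.0000]
Step 2: x=[5.5000 12.5000 17.0000] v=[-2.0000 5.0000 -4.0000]
Step 3: x=[5.5000 12.5000 16.5000] v=[0.0000 0.0000 -1.0000]
Step 4: x=[6.5000 9.5000 18.0000] v=[2.0000 -6.0000 3.0000]
Step 5: x=[4.5000 12.0000 17.0000] v=[-4.0000 5.0000 -2.0000]
Max displacement = 2.5000

Answer: 2.5000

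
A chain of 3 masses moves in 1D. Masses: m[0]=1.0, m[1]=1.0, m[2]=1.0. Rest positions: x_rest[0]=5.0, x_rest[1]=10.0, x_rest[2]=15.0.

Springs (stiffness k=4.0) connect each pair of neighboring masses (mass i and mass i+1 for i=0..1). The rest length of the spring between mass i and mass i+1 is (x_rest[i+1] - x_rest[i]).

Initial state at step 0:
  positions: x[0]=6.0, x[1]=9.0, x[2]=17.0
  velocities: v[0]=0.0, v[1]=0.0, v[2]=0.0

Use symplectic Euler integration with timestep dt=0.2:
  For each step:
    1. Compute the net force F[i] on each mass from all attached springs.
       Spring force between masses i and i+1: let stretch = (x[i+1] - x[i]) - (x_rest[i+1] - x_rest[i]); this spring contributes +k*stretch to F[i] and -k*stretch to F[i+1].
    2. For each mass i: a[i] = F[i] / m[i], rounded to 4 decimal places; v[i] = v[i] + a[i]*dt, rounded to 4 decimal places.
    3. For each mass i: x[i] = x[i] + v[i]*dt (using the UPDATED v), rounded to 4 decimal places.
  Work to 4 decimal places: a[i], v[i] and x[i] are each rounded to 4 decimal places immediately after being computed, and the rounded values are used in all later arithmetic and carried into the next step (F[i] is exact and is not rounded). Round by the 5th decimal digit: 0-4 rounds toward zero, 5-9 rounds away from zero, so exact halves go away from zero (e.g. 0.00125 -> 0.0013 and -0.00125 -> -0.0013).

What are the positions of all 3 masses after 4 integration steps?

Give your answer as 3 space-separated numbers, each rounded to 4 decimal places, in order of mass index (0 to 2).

Step 0: x=[6.0000 9.0000 17.0000] v=[0.0000 0.0000 0.0000]
Step 1: x=[5.6800 9.8000 16.5200] v=[-1.6000 4.0000 -2.4000]
Step 2: x=[5.2192 11.0160 15.7648] v=[-2.3040 6.0800 -3.7760]
Step 3: x=[4.8859 12.0643 15.0498] v=[-1.6666 5.2416 -3.5750]
Step 4: x=[4.9011 12.4418 14.6571] v=[0.0761 1.8873 -1.9634]

Answer: 4.9011 12.4418 14.6571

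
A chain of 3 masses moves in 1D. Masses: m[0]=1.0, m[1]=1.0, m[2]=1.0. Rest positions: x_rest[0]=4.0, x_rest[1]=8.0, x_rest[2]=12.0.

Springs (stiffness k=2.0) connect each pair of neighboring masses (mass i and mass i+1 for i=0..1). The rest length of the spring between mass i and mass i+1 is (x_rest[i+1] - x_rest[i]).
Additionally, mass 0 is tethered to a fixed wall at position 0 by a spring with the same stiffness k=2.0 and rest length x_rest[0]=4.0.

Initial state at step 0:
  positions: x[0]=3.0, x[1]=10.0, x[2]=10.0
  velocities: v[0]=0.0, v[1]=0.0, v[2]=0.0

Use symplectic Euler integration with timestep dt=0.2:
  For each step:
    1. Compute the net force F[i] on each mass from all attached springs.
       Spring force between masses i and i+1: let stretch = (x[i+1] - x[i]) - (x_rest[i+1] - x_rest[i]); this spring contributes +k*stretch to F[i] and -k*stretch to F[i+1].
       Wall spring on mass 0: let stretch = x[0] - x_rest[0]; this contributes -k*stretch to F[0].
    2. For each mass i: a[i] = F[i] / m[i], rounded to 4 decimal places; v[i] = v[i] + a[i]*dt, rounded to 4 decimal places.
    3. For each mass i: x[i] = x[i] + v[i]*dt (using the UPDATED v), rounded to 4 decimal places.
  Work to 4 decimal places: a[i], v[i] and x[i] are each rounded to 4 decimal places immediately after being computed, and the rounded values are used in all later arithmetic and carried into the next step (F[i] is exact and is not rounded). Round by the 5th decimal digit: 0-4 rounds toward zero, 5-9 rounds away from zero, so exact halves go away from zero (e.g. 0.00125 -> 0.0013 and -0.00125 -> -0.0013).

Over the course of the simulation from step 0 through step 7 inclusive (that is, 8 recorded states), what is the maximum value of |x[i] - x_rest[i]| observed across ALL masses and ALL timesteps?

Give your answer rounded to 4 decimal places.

Answer: 2.5254

Derivation:
Step 0: x=[3.0000 10.0000 10.0000] v=[0.0000 0.0000 0.0000]
Step 1: x=[3.3200 9.4400 10.3200] v=[1.6000 -2.8000 1.6000]
Step 2: x=[3.8640 8.4608 10.8896] v=[2.7200 -4.8960 2.8480]
Step 3: x=[4.4666 7.3082 11.5849] v=[3.0131 -5.7632 3.4765]
Step 4: x=[4.9392 6.2704 12.2581] v=[2.3631 -5.1892 3.3658]
Step 5: x=[5.1232 5.6051 12.7722] v=[0.9199 -3.3266 2.5707]
Step 6: x=[4.9359 5.4746 13.0330] v=[-0.9366 -0.6525 1.3039]
Step 7: x=[4.3968 5.9057 13.0091] v=[-2.6955 2.1554 -0.1195]
Max displacement = 2.5254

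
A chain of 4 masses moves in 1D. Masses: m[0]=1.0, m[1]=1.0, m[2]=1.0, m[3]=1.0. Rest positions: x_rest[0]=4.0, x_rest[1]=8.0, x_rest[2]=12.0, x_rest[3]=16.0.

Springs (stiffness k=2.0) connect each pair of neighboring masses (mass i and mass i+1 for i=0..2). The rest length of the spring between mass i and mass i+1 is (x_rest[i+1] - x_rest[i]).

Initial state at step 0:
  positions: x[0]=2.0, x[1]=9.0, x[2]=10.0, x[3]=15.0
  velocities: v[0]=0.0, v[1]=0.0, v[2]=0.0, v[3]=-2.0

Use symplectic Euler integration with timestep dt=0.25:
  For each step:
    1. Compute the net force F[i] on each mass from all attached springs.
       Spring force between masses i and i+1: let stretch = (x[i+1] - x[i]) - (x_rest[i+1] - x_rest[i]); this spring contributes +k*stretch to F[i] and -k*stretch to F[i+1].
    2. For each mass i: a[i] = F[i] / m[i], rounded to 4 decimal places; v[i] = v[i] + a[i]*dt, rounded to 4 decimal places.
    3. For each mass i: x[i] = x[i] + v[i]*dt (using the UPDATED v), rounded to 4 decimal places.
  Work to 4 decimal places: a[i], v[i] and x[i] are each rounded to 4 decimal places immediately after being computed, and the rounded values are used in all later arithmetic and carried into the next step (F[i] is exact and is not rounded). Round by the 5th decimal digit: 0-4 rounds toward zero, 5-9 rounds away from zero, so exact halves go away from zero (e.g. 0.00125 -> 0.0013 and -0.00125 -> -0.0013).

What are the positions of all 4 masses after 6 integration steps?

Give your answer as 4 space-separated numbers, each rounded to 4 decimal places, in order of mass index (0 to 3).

Step 0: x=[2.0000 9.0000 10.0000 15.0000] v=[0.0000 0.0000 0.0000 -2.0000]
Step 1: x=[2.3750 8.2500 10.5000 14.3750] v=[1.5000 -3.0000 2.0000 -2.5000]
Step 2: x=[2.9844 7.0469 11.2031 13.7656] v=[2.4375 -4.8125 2.8125 -2.4375]
Step 3: x=[3.6016 5.8555 11.7070 13.3359] v=[2.4688 -4.7657 2.0157 -1.7188]
Step 4: x=[4.0006 5.1138 11.6831 13.2026] v=[1.5958 -2.9669 -0.0956 -0.5333]
Step 5: x=[4.0387 5.0541 11.0280 13.3794] v=[0.1524 -0.2389 -2.6205 0.7070]
Step 6: x=[3.7037 5.6142 9.9201 13.7622] v=[-1.3399 2.2404 -4.4318 1.5313]

Answer: 3.7037 5.6142 9.9201 13.7622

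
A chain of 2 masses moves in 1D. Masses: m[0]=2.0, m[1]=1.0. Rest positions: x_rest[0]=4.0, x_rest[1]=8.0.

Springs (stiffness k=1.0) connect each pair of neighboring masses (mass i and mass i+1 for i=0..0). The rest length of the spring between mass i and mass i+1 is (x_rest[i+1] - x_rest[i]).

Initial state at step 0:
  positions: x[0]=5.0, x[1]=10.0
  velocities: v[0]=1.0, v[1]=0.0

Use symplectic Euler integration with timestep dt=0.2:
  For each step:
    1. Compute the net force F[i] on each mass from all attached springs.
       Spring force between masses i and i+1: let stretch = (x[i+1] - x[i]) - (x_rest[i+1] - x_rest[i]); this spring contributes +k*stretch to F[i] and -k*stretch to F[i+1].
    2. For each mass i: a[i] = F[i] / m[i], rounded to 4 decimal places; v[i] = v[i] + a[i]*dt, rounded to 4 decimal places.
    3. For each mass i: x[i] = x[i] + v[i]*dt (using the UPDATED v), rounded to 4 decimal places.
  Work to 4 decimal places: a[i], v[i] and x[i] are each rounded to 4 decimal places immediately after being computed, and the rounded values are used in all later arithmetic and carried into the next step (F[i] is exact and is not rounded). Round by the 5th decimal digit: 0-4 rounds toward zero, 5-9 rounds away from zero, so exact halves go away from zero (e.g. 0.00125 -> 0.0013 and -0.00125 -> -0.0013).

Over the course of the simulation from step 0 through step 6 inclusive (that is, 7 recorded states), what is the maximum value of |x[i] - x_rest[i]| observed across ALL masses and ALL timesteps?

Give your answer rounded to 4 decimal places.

Step 0: x=[5.0000 10.0000] v=[1.0000 0.0000]
Step 1: x=[5.2200 9.9600] v=[1.1000 -0.2000]
Step 2: x=[5.4548 9.8904] v=[1.1740 -0.3480]
Step 3: x=[5.6983 9.8034] v=[1.2176 -0.4351]
Step 4: x=[5.9439 9.7122] v=[1.2281 -0.4561]
Step 5: x=[6.1849 9.6302] v=[1.2049 -0.4098]
Step 6: x=[6.4148 9.5704] v=[1.1494 -0.2989]
Max displacement = 2.4148

Answer: 2.4148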